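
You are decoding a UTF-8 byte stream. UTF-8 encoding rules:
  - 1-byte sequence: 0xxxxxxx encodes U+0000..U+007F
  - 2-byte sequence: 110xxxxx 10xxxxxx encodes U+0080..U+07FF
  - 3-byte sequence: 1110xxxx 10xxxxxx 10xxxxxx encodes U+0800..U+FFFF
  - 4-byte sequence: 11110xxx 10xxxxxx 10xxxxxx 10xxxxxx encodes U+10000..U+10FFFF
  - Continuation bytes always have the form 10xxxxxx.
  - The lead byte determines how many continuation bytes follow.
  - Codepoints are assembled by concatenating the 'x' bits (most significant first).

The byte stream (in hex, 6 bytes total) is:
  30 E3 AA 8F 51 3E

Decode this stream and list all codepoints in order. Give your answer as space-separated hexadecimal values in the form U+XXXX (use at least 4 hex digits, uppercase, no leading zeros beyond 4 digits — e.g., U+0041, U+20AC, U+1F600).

Answer: U+0030 U+3A8F U+0051 U+003E

Derivation:
Byte[0]=30: 1-byte ASCII. cp=U+0030
Byte[1]=E3: 3-byte lead, need 2 cont bytes. acc=0x3
Byte[2]=AA: continuation. acc=(acc<<6)|0x2A=0xEA
Byte[3]=8F: continuation. acc=(acc<<6)|0x0F=0x3A8F
Completed: cp=U+3A8F (starts at byte 1)
Byte[4]=51: 1-byte ASCII. cp=U+0051
Byte[5]=3E: 1-byte ASCII. cp=U+003E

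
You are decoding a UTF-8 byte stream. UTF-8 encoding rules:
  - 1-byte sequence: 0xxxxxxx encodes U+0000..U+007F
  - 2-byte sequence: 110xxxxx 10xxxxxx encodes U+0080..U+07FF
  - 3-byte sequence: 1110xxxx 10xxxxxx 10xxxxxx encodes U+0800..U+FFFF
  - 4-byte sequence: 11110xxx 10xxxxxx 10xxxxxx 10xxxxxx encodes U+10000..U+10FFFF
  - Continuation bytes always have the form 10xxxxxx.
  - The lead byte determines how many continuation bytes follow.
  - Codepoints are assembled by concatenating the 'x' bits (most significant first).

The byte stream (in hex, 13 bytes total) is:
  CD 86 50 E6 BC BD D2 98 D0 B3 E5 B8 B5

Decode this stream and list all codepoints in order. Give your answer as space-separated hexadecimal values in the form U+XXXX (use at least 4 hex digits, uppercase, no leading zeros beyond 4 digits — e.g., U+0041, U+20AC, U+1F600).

Byte[0]=CD: 2-byte lead, need 1 cont bytes. acc=0xD
Byte[1]=86: continuation. acc=(acc<<6)|0x06=0x346
Completed: cp=U+0346 (starts at byte 0)
Byte[2]=50: 1-byte ASCII. cp=U+0050
Byte[3]=E6: 3-byte lead, need 2 cont bytes. acc=0x6
Byte[4]=BC: continuation. acc=(acc<<6)|0x3C=0x1BC
Byte[5]=BD: continuation. acc=(acc<<6)|0x3D=0x6F3D
Completed: cp=U+6F3D (starts at byte 3)
Byte[6]=D2: 2-byte lead, need 1 cont bytes. acc=0x12
Byte[7]=98: continuation. acc=(acc<<6)|0x18=0x498
Completed: cp=U+0498 (starts at byte 6)
Byte[8]=D0: 2-byte lead, need 1 cont bytes. acc=0x10
Byte[9]=B3: continuation. acc=(acc<<6)|0x33=0x433
Completed: cp=U+0433 (starts at byte 8)
Byte[10]=E5: 3-byte lead, need 2 cont bytes. acc=0x5
Byte[11]=B8: continuation. acc=(acc<<6)|0x38=0x178
Byte[12]=B5: continuation. acc=(acc<<6)|0x35=0x5E35
Completed: cp=U+5E35 (starts at byte 10)

Answer: U+0346 U+0050 U+6F3D U+0498 U+0433 U+5E35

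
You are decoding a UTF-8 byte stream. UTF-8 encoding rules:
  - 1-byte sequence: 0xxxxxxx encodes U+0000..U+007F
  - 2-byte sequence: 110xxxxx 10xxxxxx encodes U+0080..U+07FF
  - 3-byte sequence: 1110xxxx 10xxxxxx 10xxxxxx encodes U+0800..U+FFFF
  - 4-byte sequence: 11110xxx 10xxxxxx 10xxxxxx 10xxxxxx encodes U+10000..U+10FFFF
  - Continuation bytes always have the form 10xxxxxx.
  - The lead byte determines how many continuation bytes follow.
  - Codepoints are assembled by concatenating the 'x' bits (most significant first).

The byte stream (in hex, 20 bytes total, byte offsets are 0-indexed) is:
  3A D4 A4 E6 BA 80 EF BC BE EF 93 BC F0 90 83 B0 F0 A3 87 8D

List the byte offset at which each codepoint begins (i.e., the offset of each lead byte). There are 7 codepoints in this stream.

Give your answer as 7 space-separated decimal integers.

Answer: 0 1 3 6 9 12 16

Derivation:
Byte[0]=3A: 1-byte ASCII. cp=U+003A
Byte[1]=D4: 2-byte lead, need 1 cont bytes. acc=0x14
Byte[2]=A4: continuation. acc=(acc<<6)|0x24=0x524
Completed: cp=U+0524 (starts at byte 1)
Byte[3]=E6: 3-byte lead, need 2 cont bytes. acc=0x6
Byte[4]=BA: continuation. acc=(acc<<6)|0x3A=0x1BA
Byte[5]=80: continuation. acc=(acc<<6)|0x00=0x6E80
Completed: cp=U+6E80 (starts at byte 3)
Byte[6]=EF: 3-byte lead, need 2 cont bytes. acc=0xF
Byte[7]=BC: continuation. acc=(acc<<6)|0x3C=0x3FC
Byte[8]=BE: continuation. acc=(acc<<6)|0x3E=0xFF3E
Completed: cp=U+FF3E (starts at byte 6)
Byte[9]=EF: 3-byte lead, need 2 cont bytes. acc=0xF
Byte[10]=93: continuation. acc=(acc<<6)|0x13=0x3D3
Byte[11]=BC: continuation. acc=(acc<<6)|0x3C=0xF4FC
Completed: cp=U+F4FC (starts at byte 9)
Byte[12]=F0: 4-byte lead, need 3 cont bytes. acc=0x0
Byte[13]=90: continuation. acc=(acc<<6)|0x10=0x10
Byte[14]=83: continuation. acc=(acc<<6)|0x03=0x403
Byte[15]=B0: continuation. acc=(acc<<6)|0x30=0x100F0
Completed: cp=U+100F0 (starts at byte 12)
Byte[16]=F0: 4-byte lead, need 3 cont bytes. acc=0x0
Byte[17]=A3: continuation. acc=(acc<<6)|0x23=0x23
Byte[18]=87: continuation. acc=(acc<<6)|0x07=0x8C7
Byte[19]=8D: continuation. acc=(acc<<6)|0x0D=0x231CD
Completed: cp=U+231CD (starts at byte 16)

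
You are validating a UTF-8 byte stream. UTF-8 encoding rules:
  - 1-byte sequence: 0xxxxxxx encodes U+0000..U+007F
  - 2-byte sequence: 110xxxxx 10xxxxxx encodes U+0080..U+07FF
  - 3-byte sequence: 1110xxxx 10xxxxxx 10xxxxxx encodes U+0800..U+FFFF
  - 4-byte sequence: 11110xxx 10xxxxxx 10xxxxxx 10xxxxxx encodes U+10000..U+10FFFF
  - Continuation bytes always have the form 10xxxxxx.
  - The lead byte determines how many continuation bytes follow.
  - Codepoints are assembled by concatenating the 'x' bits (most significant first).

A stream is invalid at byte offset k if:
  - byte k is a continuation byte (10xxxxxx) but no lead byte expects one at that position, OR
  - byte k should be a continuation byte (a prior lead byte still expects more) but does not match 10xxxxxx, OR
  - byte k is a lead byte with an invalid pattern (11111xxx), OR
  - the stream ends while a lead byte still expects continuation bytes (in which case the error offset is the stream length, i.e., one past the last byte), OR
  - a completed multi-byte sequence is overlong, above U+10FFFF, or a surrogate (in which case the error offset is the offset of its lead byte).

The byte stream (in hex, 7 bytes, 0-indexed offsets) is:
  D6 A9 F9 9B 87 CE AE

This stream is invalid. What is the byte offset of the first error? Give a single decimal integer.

Answer: 2

Derivation:
Byte[0]=D6: 2-byte lead, need 1 cont bytes. acc=0x16
Byte[1]=A9: continuation. acc=(acc<<6)|0x29=0x5A9
Completed: cp=U+05A9 (starts at byte 0)
Byte[2]=F9: INVALID lead byte (not 0xxx/110x/1110/11110)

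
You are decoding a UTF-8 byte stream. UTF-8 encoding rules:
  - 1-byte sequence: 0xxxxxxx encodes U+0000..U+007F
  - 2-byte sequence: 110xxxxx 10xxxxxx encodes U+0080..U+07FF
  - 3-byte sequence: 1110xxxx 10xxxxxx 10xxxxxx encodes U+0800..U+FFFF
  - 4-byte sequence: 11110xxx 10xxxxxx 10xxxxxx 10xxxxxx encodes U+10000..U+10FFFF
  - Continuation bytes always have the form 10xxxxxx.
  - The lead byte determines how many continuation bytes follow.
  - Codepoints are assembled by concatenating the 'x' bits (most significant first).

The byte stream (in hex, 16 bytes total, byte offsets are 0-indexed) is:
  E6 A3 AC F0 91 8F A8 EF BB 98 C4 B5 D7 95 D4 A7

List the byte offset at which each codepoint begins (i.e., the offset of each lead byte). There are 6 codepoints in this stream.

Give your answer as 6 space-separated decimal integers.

Byte[0]=E6: 3-byte lead, need 2 cont bytes. acc=0x6
Byte[1]=A3: continuation. acc=(acc<<6)|0x23=0x1A3
Byte[2]=AC: continuation. acc=(acc<<6)|0x2C=0x68EC
Completed: cp=U+68EC (starts at byte 0)
Byte[3]=F0: 4-byte lead, need 3 cont bytes. acc=0x0
Byte[4]=91: continuation. acc=(acc<<6)|0x11=0x11
Byte[5]=8F: continuation. acc=(acc<<6)|0x0F=0x44F
Byte[6]=A8: continuation. acc=(acc<<6)|0x28=0x113E8
Completed: cp=U+113E8 (starts at byte 3)
Byte[7]=EF: 3-byte lead, need 2 cont bytes. acc=0xF
Byte[8]=BB: continuation. acc=(acc<<6)|0x3B=0x3FB
Byte[9]=98: continuation. acc=(acc<<6)|0x18=0xFED8
Completed: cp=U+FED8 (starts at byte 7)
Byte[10]=C4: 2-byte lead, need 1 cont bytes. acc=0x4
Byte[11]=B5: continuation. acc=(acc<<6)|0x35=0x135
Completed: cp=U+0135 (starts at byte 10)
Byte[12]=D7: 2-byte lead, need 1 cont bytes. acc=0x17
Byte[13]=95: continuation. acc=(acc<<6)|0x15=0x5D5
Completed: cp=U+05D5 (starts at byte 12)
Byte[14]=D4: 2-byte lead, need 1 cont bytes. acc=0x14
Byte[15]=A7: continuation. acc=(acc<<6)|0x27=0x527
Completed: cp=U+0527 (starts at byte 14)

Answer: 0 3 7 10 12 14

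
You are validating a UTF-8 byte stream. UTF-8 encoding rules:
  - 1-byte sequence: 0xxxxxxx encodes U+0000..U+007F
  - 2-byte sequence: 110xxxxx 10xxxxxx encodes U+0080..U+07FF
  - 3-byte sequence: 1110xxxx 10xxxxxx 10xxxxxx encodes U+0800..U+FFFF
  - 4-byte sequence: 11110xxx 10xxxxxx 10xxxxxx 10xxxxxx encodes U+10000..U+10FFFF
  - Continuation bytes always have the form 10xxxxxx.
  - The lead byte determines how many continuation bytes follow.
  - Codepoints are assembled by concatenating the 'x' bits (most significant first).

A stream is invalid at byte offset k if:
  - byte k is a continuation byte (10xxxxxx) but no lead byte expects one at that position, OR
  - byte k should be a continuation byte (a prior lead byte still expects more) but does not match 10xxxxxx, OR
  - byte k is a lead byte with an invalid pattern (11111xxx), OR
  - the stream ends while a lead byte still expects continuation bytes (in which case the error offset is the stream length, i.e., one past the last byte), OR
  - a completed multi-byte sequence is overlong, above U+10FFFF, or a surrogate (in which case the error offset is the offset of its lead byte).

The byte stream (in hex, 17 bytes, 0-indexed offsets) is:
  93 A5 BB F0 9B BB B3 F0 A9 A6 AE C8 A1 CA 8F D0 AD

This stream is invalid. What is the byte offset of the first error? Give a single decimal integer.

Answer: 0

Derivation:
Byte[0]=93: INVALID lead byte (not 0xxx/110x/1110/11110)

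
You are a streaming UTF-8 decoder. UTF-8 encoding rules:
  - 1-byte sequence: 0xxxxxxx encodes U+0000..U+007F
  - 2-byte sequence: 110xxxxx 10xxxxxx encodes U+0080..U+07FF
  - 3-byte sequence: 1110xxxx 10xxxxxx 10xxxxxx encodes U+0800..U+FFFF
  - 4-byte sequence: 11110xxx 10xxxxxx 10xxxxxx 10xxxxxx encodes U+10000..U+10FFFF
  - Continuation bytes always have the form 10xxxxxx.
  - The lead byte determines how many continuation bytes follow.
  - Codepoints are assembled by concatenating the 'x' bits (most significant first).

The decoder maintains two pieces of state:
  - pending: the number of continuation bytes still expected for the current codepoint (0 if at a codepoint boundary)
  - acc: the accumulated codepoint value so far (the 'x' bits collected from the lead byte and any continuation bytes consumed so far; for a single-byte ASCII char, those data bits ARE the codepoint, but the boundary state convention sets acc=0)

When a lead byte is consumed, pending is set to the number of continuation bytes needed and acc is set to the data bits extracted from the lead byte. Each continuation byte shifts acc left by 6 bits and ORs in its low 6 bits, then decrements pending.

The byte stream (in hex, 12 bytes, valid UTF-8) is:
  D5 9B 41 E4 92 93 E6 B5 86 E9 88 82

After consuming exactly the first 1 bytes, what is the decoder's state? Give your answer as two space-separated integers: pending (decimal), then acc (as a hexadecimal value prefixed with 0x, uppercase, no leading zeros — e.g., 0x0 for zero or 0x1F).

Answer: 1 0x15

Derivation:
Byte[0]=D5: 2-byte lead. pending=1, acc=0x15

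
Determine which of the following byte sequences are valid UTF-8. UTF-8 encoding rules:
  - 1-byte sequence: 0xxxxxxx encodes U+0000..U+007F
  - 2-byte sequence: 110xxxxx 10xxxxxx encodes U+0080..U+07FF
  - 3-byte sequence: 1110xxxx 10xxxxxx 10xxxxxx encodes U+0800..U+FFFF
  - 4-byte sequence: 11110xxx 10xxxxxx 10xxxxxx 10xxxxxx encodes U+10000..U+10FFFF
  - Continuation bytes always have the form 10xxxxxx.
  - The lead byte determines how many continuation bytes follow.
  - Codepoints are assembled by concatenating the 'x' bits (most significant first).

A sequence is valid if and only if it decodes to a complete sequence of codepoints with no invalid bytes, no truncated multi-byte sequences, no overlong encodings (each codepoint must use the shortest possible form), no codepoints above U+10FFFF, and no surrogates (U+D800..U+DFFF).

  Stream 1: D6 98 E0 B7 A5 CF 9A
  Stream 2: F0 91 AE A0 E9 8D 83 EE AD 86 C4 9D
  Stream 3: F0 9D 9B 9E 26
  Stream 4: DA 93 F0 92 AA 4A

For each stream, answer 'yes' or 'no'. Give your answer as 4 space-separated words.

Answer: yes yes yes no

Derivation:
Stream 1: decodes cleanly. VALID
Stream 2: decodes cleanly. VALID
Stream 3: decodes cleanly. VALID
Stream 4: error at byte offset 5. INVALID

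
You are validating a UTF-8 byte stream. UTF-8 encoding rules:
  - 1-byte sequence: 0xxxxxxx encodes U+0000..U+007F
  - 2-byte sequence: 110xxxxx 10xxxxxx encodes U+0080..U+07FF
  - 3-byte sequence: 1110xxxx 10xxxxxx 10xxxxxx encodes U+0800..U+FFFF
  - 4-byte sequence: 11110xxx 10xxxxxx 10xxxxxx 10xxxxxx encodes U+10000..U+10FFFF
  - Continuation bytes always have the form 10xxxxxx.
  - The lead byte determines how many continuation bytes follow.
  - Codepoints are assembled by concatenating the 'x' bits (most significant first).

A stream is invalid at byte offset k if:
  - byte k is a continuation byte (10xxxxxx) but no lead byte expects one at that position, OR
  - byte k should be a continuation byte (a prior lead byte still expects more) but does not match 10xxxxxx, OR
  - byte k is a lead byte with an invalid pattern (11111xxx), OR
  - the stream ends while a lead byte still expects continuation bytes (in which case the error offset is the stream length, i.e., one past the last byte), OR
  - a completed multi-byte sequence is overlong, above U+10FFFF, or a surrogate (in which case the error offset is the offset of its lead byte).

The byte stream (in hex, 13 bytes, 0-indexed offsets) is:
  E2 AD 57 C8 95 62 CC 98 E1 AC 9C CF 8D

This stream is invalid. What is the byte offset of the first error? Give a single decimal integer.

Answer: 2

Derivation:
Byte[0]=E2: 3-byte lead, need 2 cont bytes. acc=0x2
Byte[1]=AD: continuation. acc=(acc<<6)|0x2D=0xAD
Byte[2]=57: expected 10xxxxxx continuation. INVALID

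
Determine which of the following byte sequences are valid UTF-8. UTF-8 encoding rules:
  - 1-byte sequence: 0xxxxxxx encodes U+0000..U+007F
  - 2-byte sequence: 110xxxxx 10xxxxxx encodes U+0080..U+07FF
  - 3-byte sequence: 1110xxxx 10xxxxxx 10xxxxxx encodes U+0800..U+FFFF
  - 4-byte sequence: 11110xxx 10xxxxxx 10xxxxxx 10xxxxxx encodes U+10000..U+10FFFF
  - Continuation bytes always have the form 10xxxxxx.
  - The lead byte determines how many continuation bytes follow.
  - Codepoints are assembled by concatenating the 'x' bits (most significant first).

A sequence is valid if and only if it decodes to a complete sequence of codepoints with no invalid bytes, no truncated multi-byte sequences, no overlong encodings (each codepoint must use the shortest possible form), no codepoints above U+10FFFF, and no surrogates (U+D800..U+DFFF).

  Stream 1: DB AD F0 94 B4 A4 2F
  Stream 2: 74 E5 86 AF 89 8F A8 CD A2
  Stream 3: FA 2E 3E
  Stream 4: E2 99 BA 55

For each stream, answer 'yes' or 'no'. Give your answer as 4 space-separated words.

Stream 1: decodes cleanly. VALID
Stream 2: error at byte offset 4. INVALID
Stream 3: error at byte offset 0. INVALID
Stream 4: decodes cleanly. VALID

Answer: yes no no yes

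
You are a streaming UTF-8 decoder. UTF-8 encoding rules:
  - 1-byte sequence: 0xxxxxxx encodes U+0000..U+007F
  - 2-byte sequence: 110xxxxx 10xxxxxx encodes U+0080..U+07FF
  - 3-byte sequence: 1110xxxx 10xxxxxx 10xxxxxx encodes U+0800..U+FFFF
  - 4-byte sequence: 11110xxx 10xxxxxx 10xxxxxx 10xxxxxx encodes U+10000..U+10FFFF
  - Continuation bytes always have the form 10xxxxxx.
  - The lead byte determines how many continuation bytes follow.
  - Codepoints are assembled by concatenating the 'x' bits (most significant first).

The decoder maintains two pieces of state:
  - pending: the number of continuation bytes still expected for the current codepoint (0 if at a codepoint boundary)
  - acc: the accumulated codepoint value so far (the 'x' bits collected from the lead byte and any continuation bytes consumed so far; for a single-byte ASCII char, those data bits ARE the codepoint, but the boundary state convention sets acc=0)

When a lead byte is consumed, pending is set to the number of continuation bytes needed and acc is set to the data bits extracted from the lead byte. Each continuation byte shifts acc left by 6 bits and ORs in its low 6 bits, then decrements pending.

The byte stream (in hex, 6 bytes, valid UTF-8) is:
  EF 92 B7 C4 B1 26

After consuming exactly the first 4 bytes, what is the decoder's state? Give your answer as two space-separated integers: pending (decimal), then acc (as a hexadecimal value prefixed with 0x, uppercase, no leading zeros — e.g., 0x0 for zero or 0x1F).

Answer: 1 0x4

Derivation:
Byte[0]=EF: 3-byte lead. pending=2, acc=0xF
Byte[1]=92: continuation. acc=(acc<<6)|0x12=0x3D2, pending=1
Byte[2]=B7: continuation. acc=(acc<<6)|0x37=0xF4B7, pending=0
Byte[3]=C4: 2-byte lead. pending=1, acc=0x4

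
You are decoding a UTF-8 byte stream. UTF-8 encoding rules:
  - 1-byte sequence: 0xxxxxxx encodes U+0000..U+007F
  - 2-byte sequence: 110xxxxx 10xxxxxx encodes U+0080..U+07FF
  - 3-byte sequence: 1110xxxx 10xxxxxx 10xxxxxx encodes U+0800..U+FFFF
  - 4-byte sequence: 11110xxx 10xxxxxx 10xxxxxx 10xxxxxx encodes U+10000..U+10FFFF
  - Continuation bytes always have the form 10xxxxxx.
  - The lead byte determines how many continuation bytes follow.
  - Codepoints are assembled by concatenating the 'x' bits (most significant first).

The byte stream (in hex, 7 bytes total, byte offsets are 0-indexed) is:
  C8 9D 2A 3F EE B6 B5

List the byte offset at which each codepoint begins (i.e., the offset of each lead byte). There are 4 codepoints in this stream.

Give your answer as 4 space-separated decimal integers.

Answer: 0 2 3 4

Derivation:
Byte[0]=C8: 2-byte lead, need 1 cont bytes. acc=0x8
Byte[1]=9D: continuation. acc=(acc<<6)|0x1D=0x21D
Completed: cp=U+021D (starts at byte 0)
Byte[2]=2A: 1-byte ASCII. cp=U+002A
Byte[3]=3F: 1-byte ASCII. cp=U+003F
Byte[4]=EE: 3-byte lead, need 2 cont bytes. acc=0xE
Byte[5]=B6: continuation. acc=(acc<<6)|0x36=0x3B6
Byte[6]=B5: continuation. acc=(acc<<6)|0x35=0xEDB5
Completed: cp=U+EDB5 (starts at byte 4)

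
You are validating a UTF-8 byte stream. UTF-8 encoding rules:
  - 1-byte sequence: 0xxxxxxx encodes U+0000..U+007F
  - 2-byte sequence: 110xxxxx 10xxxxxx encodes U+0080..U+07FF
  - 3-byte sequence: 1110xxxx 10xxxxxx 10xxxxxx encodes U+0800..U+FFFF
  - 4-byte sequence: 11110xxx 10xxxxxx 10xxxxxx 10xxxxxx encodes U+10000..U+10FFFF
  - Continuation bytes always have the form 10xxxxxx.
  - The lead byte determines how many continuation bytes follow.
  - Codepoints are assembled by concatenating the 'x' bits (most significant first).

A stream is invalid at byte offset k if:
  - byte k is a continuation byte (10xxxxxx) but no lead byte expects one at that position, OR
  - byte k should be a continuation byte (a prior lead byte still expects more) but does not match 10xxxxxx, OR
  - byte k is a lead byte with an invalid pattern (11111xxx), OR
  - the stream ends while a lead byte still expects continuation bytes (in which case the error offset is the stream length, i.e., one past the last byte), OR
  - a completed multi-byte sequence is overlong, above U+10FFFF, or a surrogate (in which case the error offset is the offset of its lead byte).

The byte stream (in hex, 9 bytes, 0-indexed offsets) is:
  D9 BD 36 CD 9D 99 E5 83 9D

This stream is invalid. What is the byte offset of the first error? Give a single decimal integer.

Byte[0]=D9: 2-byte lead, need 1 cont bytes. acc=0x19
Byte[1]=BD: continuation. acc=(acc<<6)|0x3D=0x67D
Completed: cp=U+067D (starts at byte 0)
Byte[2]=36: 1-byte ASCII. cp=U+0036
Byte[3]=CD: 2-byte lead, need 1 cont bytes. acc=0xD
Byte[4]=9D: continuation. acc=(acc<<6)|0x1D=0x35D
Completed: cp=U+035D (starts at byte 3)
Byte[5]=99: INVALID lead byte (not 0xxx/110x/1110/11110)

Answer: 5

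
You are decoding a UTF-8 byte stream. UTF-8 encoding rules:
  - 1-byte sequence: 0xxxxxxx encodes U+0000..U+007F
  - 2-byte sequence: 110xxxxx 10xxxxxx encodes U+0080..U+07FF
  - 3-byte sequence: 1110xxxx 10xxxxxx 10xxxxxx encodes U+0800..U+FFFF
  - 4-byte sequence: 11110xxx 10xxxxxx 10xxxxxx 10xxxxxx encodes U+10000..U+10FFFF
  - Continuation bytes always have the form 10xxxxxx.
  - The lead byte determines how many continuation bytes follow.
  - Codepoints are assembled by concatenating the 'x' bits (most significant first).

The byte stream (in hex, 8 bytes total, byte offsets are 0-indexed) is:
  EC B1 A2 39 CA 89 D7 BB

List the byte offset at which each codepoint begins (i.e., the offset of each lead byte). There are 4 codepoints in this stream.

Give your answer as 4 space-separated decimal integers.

Answer: 0 3 4 6

Derivation:
Byte[0]=EC: 3-byte lead, need 2 cont bytes. acc=0xC
Byte[1]=B1: continuation. acc=(acc<<6)|0x31=0x331
Byte[2]=A2: continuation. acc=(acc<<6)|0x22=0xCC62
Completed: cp=U+CC62 (starts at byte 0)
Byte[3]=39: 1-byte ASCII. cp=U+0039
Byte[4]=CA: 2-byte lead, need 1 cont bytes. acc=0xA
Byte[5]=89: continuation. acc=(acc<<6)|0x09=0x289
Completed: cp=U+0289 (starts at byte 4)
Byte[6]=D7: 2-byte lead, need 1 cont bytes. acc=0x17
Byte[7]=BB: continuation. acc=(acc<<6)|0x3B=0x5FB
Completed: cp=U+05FB (starts at byte 6)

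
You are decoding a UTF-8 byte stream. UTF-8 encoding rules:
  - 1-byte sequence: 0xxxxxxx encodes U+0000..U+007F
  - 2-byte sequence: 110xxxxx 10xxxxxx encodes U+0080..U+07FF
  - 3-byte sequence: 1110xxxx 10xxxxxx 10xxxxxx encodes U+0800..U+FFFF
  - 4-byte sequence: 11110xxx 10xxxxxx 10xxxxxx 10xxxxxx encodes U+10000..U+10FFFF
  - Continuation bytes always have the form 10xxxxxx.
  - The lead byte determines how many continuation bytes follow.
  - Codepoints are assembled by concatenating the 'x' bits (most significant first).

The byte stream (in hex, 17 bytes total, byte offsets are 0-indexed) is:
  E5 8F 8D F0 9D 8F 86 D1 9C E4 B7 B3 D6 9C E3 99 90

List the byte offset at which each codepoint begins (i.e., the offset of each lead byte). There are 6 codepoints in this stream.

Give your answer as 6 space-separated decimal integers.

Byte[0]=E5: 3-byte lead, need 2 cont bytes. acc=0x5
Byte[1]=8F: continuation. acc=(acc<<6)|0x0F=0x14F
Byte[2]=8D: continuation. acc=(acc<<6)|0x0D=0x53CD
Completed: cp=U+53CD (starts at byte 0)
Byte[3]=F0: 4-byte lead, need 3 cont bytes. acc=0x0
Byte[4]=9D: continuation. acc=(acc<<6)|0x1D=0x1D
Byte[5]=8F: continuation. acc=(acc<<6)|0x0F=0x74F
Byte[6]=86: continuation. acc=(acc<<6)|0x06=0x1D3C6
Completed: cp=U+1D3C6 (starts at byte 3)
Byte[7]=D1: 2-byte lead, need 1 cont bytes. acc=0x11
Byte[8]=9C: continuation. acc=(acc<<6)|0x1C=0x45C
Completed: cp=U+045C (starts at byte 7)
Byte[9]=E4: 3-byte lead, need 2 cont bytes. acc=0x4
Byte[10]=B7: continuation. acc=(acc<<6)|0x37=0x137
Byte[11]=B3: continuation. acc=(acc<<6)|0x33=0x4DF3
Completed: cp=U+4DF3 (starts at byte 9)
Byte[12]=D6: 2-byte lead, need 1 cont bytes. acc=0x16
Byte[13]=9C: continuation. acc=(acc<<6)|0x1C=0x59C
Completed: cp=U+059C (starts at byte 12)
Byte[14]=E3: 3-byte lead, need 2 cont bytes. acc=0x3
Byte[15]=99: continuation. acc=(acc<<6)|0x19=0xD9
Byte[16]=90: continuation. acc=(acc<<6)|0x10=0x3650
Completed: cp=U+3650 (starts at byte 14)

Answer: 0 3 7 9 12 14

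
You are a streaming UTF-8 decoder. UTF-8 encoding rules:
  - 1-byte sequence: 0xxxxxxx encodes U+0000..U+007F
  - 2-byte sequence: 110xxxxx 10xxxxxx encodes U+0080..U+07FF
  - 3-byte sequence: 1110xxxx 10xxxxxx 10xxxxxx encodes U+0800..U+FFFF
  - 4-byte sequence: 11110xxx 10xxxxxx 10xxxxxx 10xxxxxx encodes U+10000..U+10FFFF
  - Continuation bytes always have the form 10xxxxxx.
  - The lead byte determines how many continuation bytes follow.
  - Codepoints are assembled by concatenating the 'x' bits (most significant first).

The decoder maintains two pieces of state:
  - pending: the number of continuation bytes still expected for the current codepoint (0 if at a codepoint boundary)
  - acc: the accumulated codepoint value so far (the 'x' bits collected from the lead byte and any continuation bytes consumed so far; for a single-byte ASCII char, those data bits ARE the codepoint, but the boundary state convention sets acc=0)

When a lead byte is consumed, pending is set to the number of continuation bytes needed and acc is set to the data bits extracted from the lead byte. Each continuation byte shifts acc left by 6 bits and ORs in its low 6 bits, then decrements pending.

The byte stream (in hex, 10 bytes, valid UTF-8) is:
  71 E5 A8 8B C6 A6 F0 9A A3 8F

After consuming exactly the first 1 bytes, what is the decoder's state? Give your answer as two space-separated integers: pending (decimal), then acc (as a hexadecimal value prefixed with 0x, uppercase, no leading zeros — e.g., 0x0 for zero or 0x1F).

Byte[0]=71: 1-byte. pending=0, acc=0x0

Answer: 0 0x0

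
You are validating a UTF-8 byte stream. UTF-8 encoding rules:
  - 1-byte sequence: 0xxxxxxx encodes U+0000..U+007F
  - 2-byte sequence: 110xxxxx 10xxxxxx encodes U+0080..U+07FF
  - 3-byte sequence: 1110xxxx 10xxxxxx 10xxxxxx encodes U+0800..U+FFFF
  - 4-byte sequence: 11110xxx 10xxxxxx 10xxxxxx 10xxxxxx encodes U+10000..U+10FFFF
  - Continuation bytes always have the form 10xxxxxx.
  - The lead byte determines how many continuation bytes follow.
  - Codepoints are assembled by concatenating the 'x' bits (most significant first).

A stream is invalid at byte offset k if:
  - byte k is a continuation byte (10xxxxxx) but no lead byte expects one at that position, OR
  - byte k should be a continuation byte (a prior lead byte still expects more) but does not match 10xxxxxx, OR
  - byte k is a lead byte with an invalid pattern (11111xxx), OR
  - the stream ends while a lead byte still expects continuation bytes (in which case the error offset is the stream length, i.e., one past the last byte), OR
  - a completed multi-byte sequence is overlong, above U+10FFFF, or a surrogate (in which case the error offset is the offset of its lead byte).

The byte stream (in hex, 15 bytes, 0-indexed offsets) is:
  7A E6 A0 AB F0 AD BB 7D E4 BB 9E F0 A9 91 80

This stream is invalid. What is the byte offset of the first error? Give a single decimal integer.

Byte[0]=7A: 1-byte ASCII. cp=U+007A
Byte[1]=E6: 3-byte lead, need 2 cont bytes. acc=0x6
Byte[2]=A0: continuation. acc=(acc<<6)|0x20=0x1A0
Byte[3]=AB: continuation. acc=(acc<<6)|0x2B=0x682B
Completed: cp=U+682B (starts at byte 1)
Byte[4]=F0: 4-byte lead, need 3 cont bytes. acc=0x0
Byte[5]=AD: continuation. acc=(acc<<6)|0x2D=0x2D
Byte[6]=BB: continuation. acc=(acc<<6)|0x3B=0xB7B
Byte[7]=7D: expected 10xxxxxx continuation. INVALID

Answer: 7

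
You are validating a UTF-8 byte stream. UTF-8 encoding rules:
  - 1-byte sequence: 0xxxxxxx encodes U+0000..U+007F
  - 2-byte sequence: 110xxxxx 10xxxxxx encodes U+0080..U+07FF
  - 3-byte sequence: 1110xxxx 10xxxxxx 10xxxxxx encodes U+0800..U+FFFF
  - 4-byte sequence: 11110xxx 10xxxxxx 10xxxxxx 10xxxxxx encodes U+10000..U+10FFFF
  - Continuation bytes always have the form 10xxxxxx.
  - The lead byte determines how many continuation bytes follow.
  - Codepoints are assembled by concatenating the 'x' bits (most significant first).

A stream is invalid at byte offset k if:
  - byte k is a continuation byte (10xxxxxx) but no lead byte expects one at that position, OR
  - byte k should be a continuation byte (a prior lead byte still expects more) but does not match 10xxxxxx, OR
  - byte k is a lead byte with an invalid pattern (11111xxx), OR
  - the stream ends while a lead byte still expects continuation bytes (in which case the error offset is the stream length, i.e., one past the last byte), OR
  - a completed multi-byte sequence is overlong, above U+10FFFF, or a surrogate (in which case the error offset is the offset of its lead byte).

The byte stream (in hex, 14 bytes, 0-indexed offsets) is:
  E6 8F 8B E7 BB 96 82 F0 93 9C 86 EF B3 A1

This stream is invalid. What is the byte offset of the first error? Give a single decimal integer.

Byte[0]=E6: 3-byte lead, need 2 cont bytes. acc=0x6
Byte[1]=8F: continuation. acc=(acc<<6)|0x0F=0x18F
Byte[2]=8B: continuation. acc=(acc<<6)|0x0B=0x63CB
Completed: cp=U+63CB (starts at byte 0)
Byte[3]=E7: 3-byte lead, need 2 cont bytes. acc=0x7
Byte[4]=BB: continuation. acc=(acc<<6)|0x3B=0x1FB
Byte[5]=96: continuation. acc=(acc<<6)|0x16=0x7ED6
Completed: cp=U+7ED6 (starts at byte 3)
Byte[6]=82: INVALID lead byte (not 0xxx/110x/1110/11110)

Answer: 6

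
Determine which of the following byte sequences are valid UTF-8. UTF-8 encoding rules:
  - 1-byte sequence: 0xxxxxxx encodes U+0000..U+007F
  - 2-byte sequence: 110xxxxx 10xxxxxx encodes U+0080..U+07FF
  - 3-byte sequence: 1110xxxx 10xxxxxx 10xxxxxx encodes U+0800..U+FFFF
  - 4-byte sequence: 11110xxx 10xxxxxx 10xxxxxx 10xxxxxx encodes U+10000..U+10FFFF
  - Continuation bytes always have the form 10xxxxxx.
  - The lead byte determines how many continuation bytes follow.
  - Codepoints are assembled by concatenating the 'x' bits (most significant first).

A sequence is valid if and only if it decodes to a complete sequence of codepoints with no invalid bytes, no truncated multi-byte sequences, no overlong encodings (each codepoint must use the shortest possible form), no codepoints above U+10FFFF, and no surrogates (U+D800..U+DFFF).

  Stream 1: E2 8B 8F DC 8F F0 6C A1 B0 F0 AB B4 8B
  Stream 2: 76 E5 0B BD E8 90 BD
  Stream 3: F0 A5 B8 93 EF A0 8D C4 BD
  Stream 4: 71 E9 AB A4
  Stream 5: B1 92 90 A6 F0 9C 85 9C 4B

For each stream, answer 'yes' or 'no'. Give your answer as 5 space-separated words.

Stream 1: error at byte offset 6. INVALID
Stream 2: error at byte offset 2. INVALID
Stream 3: decodes cleanly. VALID
Stream 4: decodes cleanly. VALID
Stream 5: error at byte offset 0. INVALID

Answer: no no yes yes no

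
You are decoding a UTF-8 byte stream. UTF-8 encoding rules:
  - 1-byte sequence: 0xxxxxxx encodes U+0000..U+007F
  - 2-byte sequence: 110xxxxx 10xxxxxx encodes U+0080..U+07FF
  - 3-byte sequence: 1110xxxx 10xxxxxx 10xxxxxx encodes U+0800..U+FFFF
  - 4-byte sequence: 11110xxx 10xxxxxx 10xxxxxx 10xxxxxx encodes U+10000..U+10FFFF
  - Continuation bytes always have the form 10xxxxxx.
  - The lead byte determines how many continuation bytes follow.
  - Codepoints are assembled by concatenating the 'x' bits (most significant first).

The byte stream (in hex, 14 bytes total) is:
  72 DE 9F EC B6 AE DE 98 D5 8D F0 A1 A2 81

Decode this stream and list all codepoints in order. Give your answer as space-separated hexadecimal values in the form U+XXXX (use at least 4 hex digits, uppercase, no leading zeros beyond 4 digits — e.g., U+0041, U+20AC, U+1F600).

Byte[0]=72: 1-byte ASCII. cp=U+0072
Byte[1]=DE: 2-byte lead, need 1 cont bytes. acc=0x1E
Byte[2]=9F: continuation. acc=(acc<<6)|0x1F=0x79F
Completed: cp=U+079F (starts at byte 1)
Byte[3]=EC: 3-byte lead, need 2 cont bytes. acc=0xC
Byte[4]=B6: continuation. acc=(acc<<6)|0x36=0x336
Byte[5]=AE: continuation. acc=(acc<<6)|0x2E=0xCDAE
Completed: cp=U+CDAE (starts at byte 3)
Byte[6]=DE: 2-byte lead, need 1 cont bytes. acc=0x1E
Byte[7]=98: continuation. acc=(acc<<6)|0x18=0x798
Completed: cp=U+0798 (starts at byte 6)
Byte[8]=D5: 2-byte lead, need 1 cont bytes. acc=0x15
Byte[9]=8D: continuation. acc=(acc<<6)|0x0D=0x54D
Completed: cp=U+054D (starts at byte 8)
Byte[10]=F0: 4-byte lead, need 3 cont bytes. acc=0x0
Byte[11]=A1: continuation. acc=(acc<<6)|0x21=0x21
Byte[12]=A2: continuation. acc=(acc<<6)|0x22=0x862
Byte[13]=81: continuation. acc=(acc<<6)|0x01=0x21881
Completed: cp=U+21881 (starts at byte 10)

Answer: U+0072 U+079F U+CDAE U+0798 U+054D U+21881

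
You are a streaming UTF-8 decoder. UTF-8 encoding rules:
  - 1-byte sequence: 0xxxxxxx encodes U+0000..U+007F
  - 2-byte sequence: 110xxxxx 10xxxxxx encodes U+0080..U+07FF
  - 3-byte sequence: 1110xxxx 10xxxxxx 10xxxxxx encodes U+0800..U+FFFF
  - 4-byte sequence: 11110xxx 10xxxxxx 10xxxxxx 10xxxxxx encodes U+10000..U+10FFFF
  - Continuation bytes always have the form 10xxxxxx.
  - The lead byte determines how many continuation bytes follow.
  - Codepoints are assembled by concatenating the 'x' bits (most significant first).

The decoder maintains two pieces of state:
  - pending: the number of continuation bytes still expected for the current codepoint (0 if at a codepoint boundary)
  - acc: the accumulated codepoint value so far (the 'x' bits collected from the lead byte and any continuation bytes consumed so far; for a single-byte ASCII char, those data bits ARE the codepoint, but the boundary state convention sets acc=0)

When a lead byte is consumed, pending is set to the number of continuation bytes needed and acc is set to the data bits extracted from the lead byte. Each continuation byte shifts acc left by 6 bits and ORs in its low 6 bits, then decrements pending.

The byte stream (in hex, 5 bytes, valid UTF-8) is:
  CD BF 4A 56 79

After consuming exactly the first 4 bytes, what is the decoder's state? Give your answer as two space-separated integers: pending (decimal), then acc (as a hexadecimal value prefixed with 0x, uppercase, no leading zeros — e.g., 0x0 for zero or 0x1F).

Byte[0]=CD: 2-byte lead. pending=1, acc=0xD
Byte[1]=BF: continuation. acc=(acc<<6)|0x3F=0x37F, pending=0
Byte[2]=4A: 1-byte. pending=0, acc=0x0
Byte[3]=56: 1-byte. pending=0, acc=0x0

Answer: 0 0x0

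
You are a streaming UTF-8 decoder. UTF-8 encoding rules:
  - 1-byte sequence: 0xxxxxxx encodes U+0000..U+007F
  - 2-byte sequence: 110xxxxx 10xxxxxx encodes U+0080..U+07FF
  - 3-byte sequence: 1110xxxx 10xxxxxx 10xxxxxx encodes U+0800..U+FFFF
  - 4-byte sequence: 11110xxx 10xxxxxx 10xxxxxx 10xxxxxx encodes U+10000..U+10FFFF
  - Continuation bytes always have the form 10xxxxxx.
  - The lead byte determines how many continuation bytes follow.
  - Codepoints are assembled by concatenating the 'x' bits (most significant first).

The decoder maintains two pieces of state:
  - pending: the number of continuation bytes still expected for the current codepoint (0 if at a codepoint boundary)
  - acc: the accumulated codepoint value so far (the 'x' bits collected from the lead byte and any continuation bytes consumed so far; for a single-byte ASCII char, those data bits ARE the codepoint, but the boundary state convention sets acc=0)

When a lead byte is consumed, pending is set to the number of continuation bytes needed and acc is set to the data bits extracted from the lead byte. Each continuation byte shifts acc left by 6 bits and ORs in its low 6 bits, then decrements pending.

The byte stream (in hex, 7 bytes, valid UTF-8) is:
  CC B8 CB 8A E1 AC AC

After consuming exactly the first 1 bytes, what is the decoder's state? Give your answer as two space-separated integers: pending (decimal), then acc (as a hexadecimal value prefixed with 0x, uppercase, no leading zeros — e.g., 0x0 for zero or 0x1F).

Answer: 1 0xC

Derivation:
Byte[0]=CC: 2-byte lead. pending=1, acc=0xC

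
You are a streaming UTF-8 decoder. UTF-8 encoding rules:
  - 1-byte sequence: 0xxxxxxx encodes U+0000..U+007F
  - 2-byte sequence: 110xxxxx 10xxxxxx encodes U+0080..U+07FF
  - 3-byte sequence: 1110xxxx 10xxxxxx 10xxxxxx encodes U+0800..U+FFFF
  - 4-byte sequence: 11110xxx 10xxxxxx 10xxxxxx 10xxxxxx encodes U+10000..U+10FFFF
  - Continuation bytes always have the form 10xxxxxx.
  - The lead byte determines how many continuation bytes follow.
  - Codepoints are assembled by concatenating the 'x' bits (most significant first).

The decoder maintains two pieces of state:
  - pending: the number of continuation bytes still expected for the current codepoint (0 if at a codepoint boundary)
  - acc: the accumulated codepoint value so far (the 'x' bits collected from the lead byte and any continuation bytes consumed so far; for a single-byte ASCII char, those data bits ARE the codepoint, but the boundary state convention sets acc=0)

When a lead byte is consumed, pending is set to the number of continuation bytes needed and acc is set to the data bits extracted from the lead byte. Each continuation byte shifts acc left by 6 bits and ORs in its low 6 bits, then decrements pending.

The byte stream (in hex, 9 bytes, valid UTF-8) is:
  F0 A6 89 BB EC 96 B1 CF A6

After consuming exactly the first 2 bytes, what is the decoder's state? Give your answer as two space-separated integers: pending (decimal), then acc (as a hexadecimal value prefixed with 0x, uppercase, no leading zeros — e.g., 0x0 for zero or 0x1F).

Byte[0]=F0: 4-byte lead. pending=3, acc=0x0
Byte[1]=A6: continuation. acc=(acc<<6)|0x26=0x26, pending=2

Answer: 2 0x26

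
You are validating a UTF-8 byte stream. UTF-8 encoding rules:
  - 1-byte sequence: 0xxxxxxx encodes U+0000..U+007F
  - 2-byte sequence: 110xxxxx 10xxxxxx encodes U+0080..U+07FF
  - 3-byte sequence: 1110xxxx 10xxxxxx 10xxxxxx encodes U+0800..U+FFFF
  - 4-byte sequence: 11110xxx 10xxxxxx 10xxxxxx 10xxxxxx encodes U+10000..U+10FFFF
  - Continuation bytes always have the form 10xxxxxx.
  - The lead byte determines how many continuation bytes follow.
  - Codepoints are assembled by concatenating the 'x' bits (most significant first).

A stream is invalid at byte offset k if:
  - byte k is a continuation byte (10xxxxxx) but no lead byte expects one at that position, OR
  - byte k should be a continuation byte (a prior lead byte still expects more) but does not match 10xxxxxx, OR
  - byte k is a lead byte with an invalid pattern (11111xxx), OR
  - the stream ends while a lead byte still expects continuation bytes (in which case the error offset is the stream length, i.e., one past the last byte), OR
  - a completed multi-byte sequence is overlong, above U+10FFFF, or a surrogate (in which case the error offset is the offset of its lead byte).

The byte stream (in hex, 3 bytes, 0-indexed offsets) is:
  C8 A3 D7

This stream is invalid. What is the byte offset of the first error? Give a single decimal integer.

Answer: 3

Derivation:
Byte[0]=C8: 2-byte lead, need 1 cont bytes. acc=0x8
Byte[1]=A3: continuation. acc=(acc<<6)|0x23=0x223
Completed: cp=U+0223 (starts at byte 0)
Byte[2]=D7: 2-byte lead, need 1 cont bytes. acc=0x17
Byte[3]: stream ended, expected continuation. INVALID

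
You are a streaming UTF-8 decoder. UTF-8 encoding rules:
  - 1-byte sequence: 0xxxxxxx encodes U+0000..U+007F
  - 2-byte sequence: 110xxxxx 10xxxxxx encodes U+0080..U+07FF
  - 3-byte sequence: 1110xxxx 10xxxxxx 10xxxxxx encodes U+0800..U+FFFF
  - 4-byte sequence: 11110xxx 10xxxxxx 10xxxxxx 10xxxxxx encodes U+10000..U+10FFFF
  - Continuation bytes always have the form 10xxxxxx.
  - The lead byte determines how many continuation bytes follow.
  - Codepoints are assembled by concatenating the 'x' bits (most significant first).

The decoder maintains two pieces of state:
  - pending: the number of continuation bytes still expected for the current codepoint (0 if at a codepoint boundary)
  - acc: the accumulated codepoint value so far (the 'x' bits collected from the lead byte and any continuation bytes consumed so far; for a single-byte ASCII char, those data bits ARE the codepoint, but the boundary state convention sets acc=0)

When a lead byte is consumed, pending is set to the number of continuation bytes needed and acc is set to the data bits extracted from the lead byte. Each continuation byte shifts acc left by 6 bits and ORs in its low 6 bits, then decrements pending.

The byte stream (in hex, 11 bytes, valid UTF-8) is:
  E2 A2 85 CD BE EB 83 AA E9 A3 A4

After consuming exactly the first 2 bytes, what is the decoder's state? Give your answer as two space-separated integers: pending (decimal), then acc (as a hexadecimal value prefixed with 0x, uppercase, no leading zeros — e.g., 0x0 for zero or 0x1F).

Byte[0]=E2: 3-byte lead. pending=2, acc=0x2
Byte[1]=A2: continuation. acc=(acc<<6)|0x22=0xA2, pending=1

Answer: 1 0xA2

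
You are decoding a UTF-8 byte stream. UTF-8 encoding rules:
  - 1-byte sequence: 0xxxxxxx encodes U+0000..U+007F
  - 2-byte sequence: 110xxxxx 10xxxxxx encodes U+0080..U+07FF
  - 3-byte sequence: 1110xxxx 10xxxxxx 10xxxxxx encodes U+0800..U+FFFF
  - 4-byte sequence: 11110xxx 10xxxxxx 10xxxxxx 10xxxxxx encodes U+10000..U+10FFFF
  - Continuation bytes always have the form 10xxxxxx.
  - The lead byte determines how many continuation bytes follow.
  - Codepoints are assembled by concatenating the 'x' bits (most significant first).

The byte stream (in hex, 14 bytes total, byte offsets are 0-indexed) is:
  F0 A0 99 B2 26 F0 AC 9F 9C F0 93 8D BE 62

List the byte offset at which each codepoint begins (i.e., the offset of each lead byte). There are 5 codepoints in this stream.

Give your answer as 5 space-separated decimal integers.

Answer: 0 4 5 9 13

Derivation:
Byte[0]=F0: 4-byte lead, need 3 cont bytes. acc=0x0
Byte[1]=A0: continuation. acc=(acc<<6)|0x20=0x20
Byte[2]=99: continuation. acc=(acc<<6)|0x19=0x819
Byte[3]=B2: continuation. acc=(acc<<6)|0x32=0x20672
Completed: cp=U+20672 (starts at byte 0)
Byte[4]=26: 1-byte ASCII. cp=U+0026
Byte[5]=F0: 4-byte lead, need 3 cont bytes. acc=0x0
Byte[6]=AC: continuation. acc=(acc<<6)|0x2C=0x2C
Byte[7]=9F: continuation. acc=(acc<<6)|0x1F=0xB1F
Byte[8]=9C: continuation. acc=(acc<<6)|0x1C=0x2C7DC
Completed: cp=U+2C7DC (starts at byte 5)
Byte[9]=F0: 4-byte lead, need 3 cont bytes. acc=0x0
Byte[10]=93: continuation. acc=(acc<<6)|0x13=0x13
Byte[11]=8D: continuation. acc=(acc<<6)|0x0D=0x4CD
Byte[12]=BE: continuation. acc=(acc<<6)|0x3E=0x1337E
Completed: cp=U+1337E (starts at byte 9)
Byte[13]=62: 1-byte ASCII. cp=U+0062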